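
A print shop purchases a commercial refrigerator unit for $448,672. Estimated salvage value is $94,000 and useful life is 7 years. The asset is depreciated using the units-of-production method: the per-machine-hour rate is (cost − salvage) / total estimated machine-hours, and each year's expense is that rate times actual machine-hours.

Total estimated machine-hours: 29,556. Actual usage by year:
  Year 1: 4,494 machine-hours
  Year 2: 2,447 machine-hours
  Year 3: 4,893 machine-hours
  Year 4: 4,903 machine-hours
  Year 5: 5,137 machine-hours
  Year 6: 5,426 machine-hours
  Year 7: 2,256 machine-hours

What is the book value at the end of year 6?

$121,072

Depreciable base = $448,672 − $94,000 = $354,672.
Rate = $354,672 / 29,556 machine-hours = $12 per machine-hour.
Year 1: 4,494 × $12 = $53,928. Book value $394,744.
Year 2: 2,447 × $12 = $29,364. Book value $365,380.
Year 3: 4,893 × $12 = $58,716. Book value $306,664.
Year 4: 4,903 × $12 = $58,836. Book value $247,828.
Year 5: 5,137 × $12 = $61,644. Book value $186,184.
Year 6: 5,426 × $12 = $65,112. Book value $121,072.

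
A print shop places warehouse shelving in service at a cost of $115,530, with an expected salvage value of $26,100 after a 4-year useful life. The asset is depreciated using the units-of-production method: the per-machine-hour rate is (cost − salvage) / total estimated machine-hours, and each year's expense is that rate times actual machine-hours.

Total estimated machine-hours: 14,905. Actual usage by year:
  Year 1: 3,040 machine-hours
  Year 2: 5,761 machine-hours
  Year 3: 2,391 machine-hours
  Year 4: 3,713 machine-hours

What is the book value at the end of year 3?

Depreciable base = $115,530 − $26,100 = $89,430.
Rate = $89,430 / 14,905 machine-hours = $6 per machine-hour.
Year 1: 3,040 × $6 = $18,240. Book value $97,290.
Year 2: 5,761 × $6 = $34,566. Book value $62,724.
Year 3: 2,391 × $6 = $14,346. Book value $48,378.

$48,378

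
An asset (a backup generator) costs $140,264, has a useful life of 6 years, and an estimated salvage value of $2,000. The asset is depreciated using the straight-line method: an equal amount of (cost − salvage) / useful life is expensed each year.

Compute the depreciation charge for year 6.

Depreciable base = $140,264 − $2,000 = $138,264.
Annual expense = $138,264 / 6 = $23,044.

$23,044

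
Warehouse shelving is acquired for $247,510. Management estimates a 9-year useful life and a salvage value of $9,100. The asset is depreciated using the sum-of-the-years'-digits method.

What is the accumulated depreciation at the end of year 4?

Depreciable base = $247,510 − $9,100 = $238,410.
Sum of the years' digits = 9+8+7+6+5+4+3+2+1 = 45.
Year 1: $238,410 × 9/45 = $47,682. Book value $199,828.
Year 2: $238,410 × 8/45 = $42,384. Book value $157,444.
Year 3: $238,410 × 7/45 = $37,086. Book value $120,358.
Year 4: $238,410 × 6/45 = $31,788. Book value $88,570.
Accumulated through year 4 = $247,510 − $88,570 = $158,940.

$158,940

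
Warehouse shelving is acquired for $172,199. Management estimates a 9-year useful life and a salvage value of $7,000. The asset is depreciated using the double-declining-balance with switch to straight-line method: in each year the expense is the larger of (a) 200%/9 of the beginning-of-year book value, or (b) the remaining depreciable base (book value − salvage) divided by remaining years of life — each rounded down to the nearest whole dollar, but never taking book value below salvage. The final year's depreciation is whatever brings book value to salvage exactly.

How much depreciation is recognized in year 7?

Depreciable base = $172,199 − $7,000 = $165,199.
Year 1: DB = ⌊$172,199 × 200%/9⌋ = $38,266; SL = ⌊$165,199/9⌋ = $18,355 → take DB $38,266. Book value $133,933.
Year 2: DB = ⌊$133,933 × 200%/9⌋ = $29,762; SL = ⌊$126,933/8⌋ = $15,866 → take DB $29,762. Book value $104,171.
Year 3: DB = ⌊$104,171 × 200%/9⌋ = $23,149; SL = ⌊$97,171/7⌋ = $13,881 → take DB $23,149. Book value $81,022.
Year 4: DB = ⌊$81,022 × 200%/9⌋ = $18,004; SL = ⌊$74,022/6⌋ = $12,337 → take DB $18,004. Book value $63,018.
Year 5: DB = ⌊$63,018 × 200%/9⌋ = $14,004; SL = ⌊$56,018/5⌋ = $11,203 → take DB $14,004. Book value $49,014.
Year 6: DB = ⌊$49,014 × 200%/9⌋ = $10,892; SL = ⌊$42,014/4⌋ = $10,503 → take DB $10,892. Book value $38,122.
Year 7: DB = ⌊$38,122 × 200%/9⌋ = $8,471; SL = ⌊$31,122/3⌋ = $10,374 → take SL $10,374. Book value $27,748.

$10,374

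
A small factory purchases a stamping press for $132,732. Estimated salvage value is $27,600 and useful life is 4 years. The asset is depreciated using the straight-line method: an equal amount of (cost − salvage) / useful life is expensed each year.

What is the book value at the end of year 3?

$53,883

Depreciable base = $132,732 − $27,600 = $105,132.
Annual expense = $105,132 / 4 = $26,283.
End of year 1: book value $106,449.
End of year 2: book value $80,166.
End of year 3: book value $53,883.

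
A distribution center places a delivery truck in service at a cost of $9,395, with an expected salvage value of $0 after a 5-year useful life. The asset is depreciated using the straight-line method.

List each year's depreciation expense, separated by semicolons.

Depreciable base = $9,395 − $0 = $9,395.
Annual expense = $9,395 / 5 = $1,879.
End of year 1: book value $7,516.
End of year 2: book value $5,637.
End of year 3: book value $3,758.
End of year 4: book value $1,879.
End of year 5: book value $0.

$1,879; $1,879; $1,879; $1,879; $1,879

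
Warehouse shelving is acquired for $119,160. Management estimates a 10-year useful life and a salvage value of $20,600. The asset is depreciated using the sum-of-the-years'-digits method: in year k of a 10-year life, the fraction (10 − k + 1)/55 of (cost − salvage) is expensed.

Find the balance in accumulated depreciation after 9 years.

Depreciable base = $119,160 − $20,600 = $98,560.
Sum of the years' digits = 10+9+8+7+6+5+4+3+2+1 = 55.
Year 1: $98,560 × 10/55 = $17,920. Book value $101,240.
Year 2: $98,560 × 9/55 = $16,128. Book value $85,112.
Year 3: $98,560 × 8/55 = $14,336. Book value $70,776.
Year 4: $98,560 × 7/55 = $12,544. Book value $58,232.
Year 5: $98,560 × 6/55 = $10,752. Book value $47,480.
Year 6: $98,560 × 5/55 = $8,960. Book value $38,520.
Year 7: $98,560 × 4/55 = $7,168. Book value $31,352.
Year 8: $98,560 × 3/55 = $5,376. Book value $25,976.
Year 9: $98,560 × 2/55 = $3,584. Book value $22,392.
Accumulated through year 9 = $119,160 − $22,392 = $96,768.

$96,768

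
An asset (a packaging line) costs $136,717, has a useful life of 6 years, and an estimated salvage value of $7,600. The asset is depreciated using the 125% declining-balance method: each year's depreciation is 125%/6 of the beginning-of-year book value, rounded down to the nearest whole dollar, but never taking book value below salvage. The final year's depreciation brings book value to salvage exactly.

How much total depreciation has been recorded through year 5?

$94,201

Depreciable base = $136,717 − $7,600 = $129,117.
Year 1: ⌊$136,717 × 125%/6⌋ = $28,482. Book value $108,235.
Year 2: ⌊$108,235 × 125%/6⌋ = $22,548. Book value $85,687.
Year 3: ⌊$85,687 × 125%/6⌋ = $17,851. Book value $67,836.
Year 4: ⌊$67,836 × 125%/6⌋ = $14,132. Book value $53,704.
Year 5: ⌊$53,704 × 125%/6⌋ = $11,188. Book value $42,516.
Accumulated through year 5 = $136,717 − $42,516 = $94,201.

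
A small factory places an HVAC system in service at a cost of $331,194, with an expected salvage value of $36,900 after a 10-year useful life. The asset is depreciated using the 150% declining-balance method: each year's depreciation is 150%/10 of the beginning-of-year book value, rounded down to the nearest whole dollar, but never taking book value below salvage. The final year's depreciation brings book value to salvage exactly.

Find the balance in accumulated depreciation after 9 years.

Depreciable base = $331,194 − $36,900 = $294,294.
Year 1: ⌊$331,194 × 150%/10⌋ = $49,679. Book value $281,515.
Year 2: ⌊$281,515 × 150%/10⌋ = $42,227. Book value $239,288.
Year 3: ⌊$239,288 × 150%/10⌋ = $35,893. Book value $203,395.
Year 4: ⌊$203,395 × 150%/10⌋ = $30,509. Book value $172,886.
Year 5: ⌊$172,886 × 150%/10⌋ = $25,932. Book value $146,954.
Year 6: ⌊$146,954 × 150%/10⌋ = $22,043. Book value $124,911.
Year 7: ⌊$124,911 × 150%/10⌋ = $18,736. Book value $106,175.
Year 8: ⌊$106,175 × 150%/10⌋ = $15,926. Book value $90,249.
Year 9: ⌊$90,249 × 150%/10⌋ = $13,537. Book value $76,712.
Accumulated through year 9 = $331,194 − $76,712 = $254,482.

$254,482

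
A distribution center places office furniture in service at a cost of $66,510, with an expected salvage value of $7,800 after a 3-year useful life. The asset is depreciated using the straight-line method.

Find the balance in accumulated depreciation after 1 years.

$19,570

Depreciable base = $66,510 − $7,800 = $58,710.
Annual expense = $58,710 / 3 = $19,570.
End of year 1: book value $46,940.
Accumulated through year 1 = $66,510 − $46,940 = $19,570.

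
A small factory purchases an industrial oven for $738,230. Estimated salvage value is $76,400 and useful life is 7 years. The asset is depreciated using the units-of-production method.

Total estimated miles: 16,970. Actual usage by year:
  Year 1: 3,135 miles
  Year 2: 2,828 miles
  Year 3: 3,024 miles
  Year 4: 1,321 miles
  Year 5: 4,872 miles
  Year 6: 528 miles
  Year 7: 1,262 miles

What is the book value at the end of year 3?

$387,737

Depreciable base = $738,230 − $76,400 = $661,830.
Rate = $661,830 / 16,970 miles = $39 per mile.
Year 1: 3,135 × $39 = $122,265. Book value $615,965.
Year 2: 2,828 × $39 = $110,292. Book value $505,673.
Year 3: 3,024 × $39 = $117,936. Book value $387,737.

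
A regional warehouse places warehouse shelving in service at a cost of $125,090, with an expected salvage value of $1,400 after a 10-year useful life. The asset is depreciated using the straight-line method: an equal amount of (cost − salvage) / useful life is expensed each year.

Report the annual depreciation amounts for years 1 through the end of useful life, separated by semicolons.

Depreciable base = $125,090 − $1,400 = $123,690.
Annual expense = $123,690 / 10 = $12,369.
End of year 1: book value $112,721.
End of year 2: book value $100,352.
End of year 3: book value $87,983.
End of year 4: book value $75,614.
End of year 5: book value $63,245.
End of year 6: book value $50,876.
End of year 7: book value $38,507.
End of year 8: book value $26,138.
End of year 9: book value $13,769.
End of year 10: book value $1,400.

$12,369; $12,369; $12,369; $12,369; $12,369; $12,369; $12,369; $12,369; $12,369; $12,369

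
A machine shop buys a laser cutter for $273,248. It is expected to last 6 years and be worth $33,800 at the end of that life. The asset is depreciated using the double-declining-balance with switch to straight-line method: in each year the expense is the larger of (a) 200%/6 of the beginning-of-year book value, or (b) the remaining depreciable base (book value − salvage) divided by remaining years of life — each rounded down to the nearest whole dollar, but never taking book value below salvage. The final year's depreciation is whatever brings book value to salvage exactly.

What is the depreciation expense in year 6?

Depreciable base = $273,248 − $33,800 = $239,448.
Year 1: DB = ⌊$273,248 × 200%/6⌋ = $91,082; SL = ⌊$239,448/6⌋ = $39,908 → take DB $91,082. Book value $182,166.
Year 2: DB = ⌊$182,166 × 200%/6⌋ = $60,722; SL = ⌊$148,366/5⌋ = $29,673 → take DB $60,722. Book value $121,444.
Year 3: DB = ⌊$121,444 × 200%/6⌋ = $40,481; SL = ⌊$87,644/4⌋ = $21,911 → take DB $40,481. Book value $80,963.
Year 4: DB = ⌊$80,963 × 200%/6⌋ = $26,987; SL = ⌊$47,163/3⌋ = $15,721 → take DB $26,987. Book value $53,976.
Year 5: DB = ⌊$53,976 × 200%/6⌋ = $17,992; SL = ⌊$20,176/2⌋ = $10,088 → take DB $17,992. Book value $35,984.
Year 6 (final): $35,984 − $33,800 = $2,184. Book value $33,800.

$2,184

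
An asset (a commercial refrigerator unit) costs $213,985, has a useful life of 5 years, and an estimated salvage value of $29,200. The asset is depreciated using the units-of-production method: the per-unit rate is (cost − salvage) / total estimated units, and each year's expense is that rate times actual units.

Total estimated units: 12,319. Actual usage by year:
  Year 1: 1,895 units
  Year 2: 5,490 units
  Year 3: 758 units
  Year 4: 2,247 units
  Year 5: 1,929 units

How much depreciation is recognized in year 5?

Depreciable base = $213,985 − $29,200 = $184,785.
Rate = $184,785 / 12,319 units = $15 per unit.
Year 1: 1,895 × $15 = $28,425. Book value $185,560.
Year 2: 5,490 × $15 = $82,350. Book value $103,210.
Year 3: 758 × $15 = $11,370. Book value $91,840.
Year 4: 2,247 × $15 = $33,705. Book value $58,135.
Year 5: 1,929 × $15 = $28,935. Book value $29,200.

$28,935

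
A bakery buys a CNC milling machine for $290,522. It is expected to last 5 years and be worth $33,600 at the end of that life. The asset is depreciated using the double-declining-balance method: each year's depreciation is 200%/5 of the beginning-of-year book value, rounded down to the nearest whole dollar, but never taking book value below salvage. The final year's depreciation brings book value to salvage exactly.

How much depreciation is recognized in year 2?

$69,725

Depreciable base = $290,522 − $33,600 = $256,922.
Year 1: ⌊$290,522 × 200%/5⌋ = $116,208. Book value $174,314.
Year 2: ⌊$174,314 × 200%/5⌋ = $69,725. Book value $104,589.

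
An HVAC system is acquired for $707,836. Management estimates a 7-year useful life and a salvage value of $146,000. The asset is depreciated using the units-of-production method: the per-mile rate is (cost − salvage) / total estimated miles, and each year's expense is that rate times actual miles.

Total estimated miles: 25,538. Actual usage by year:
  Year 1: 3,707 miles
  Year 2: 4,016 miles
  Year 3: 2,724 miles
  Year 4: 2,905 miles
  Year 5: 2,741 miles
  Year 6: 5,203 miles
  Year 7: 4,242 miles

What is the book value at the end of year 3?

Depreciable base = $707,836 − $146,000 = $561,836.
Rate = $561,836 / 25,538 miles = $22 per mile.
Year 1: 3,707 × $22 = $81,554. Book value $626,282.
Year 2: 4,016 × $22 = $88,352. Book value $537,930.
Year 3: 2,724 × $22 = $59,928. Book value $478,002.

$478,002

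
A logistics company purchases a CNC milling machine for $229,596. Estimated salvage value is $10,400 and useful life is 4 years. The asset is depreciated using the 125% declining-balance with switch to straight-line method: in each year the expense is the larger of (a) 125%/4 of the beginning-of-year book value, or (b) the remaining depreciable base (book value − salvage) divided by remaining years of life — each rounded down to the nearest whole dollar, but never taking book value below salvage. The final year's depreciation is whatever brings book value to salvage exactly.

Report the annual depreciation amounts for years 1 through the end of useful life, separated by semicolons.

Depreciable base = $229,596 − $10,400 = $219,196.
Year 1: DB = ⌊$229,596 × 125%/4⌋ = $71,748; SL = ⌊$219,196/4⌋ = $54,799 → take DB $71,748. Book value $157,848.
Year 2: DB = ⌊$157,848 × 125%/4⌋ = $49,327; SL = ⌊$147,448/3⌋ = $49,149 → take DB $49,327. Book value $108,521.
Year 3: DB = ⌊$108,521 × 125%/4⌋ = $33,912; SL = ⌊$98,121/2⌋ = $49,060 → take SL $49,060. Book value $59,461.
Year 4 (final): $59,461 − $10,400 = $49,061. Book value $10,400.

$71,748; $49,327; $49,060; $49,061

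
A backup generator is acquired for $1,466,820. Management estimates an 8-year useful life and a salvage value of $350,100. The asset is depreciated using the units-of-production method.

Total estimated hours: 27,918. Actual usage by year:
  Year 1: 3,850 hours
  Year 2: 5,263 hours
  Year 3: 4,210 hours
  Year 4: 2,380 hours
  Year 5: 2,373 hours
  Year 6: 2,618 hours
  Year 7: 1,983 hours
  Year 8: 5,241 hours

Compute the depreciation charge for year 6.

Depreciable base = $1,466,820 − $350,100 = $1,116,720.
Rate = $1,116,720 / 27,918 hours = $40 per hour.
Year 1: 3,850 × $40 = $154,000. Book value $1,312,820.
Year 2: 5,263 × $40 = $210,520. Book value $1,102,300.
Year 3: 4,210 × $40 = $168,400. Book value $933,900.
Year 4: 2,380 × $40 = $95,200. Book value $838,700.
Year 5: 2,373 × $40 = $94,920. Book value $743,780.
Year 6: 2,618 × $40 = $104,720. Book value $639,060.

$104,720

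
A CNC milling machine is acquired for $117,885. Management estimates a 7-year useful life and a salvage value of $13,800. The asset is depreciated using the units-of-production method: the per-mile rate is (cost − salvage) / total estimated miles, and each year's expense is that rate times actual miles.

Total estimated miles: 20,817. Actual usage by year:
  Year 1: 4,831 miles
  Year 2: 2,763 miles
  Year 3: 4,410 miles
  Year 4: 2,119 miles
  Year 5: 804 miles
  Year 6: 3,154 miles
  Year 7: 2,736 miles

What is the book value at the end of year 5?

$43,250

Depreciable base = $117,885 − $13,800 = $104,085.
Rate = $104,085 / 20,817 miles = $5 per mile.
Year 1: 4,831 × $5 = $24,155. Book value $93,730.
Year 2: 2,763 × $5 = $13,815. Book value $79,915.
Year 3: 4,410 × $5 = $22,050. Book value $57,865.
Year 4: 2,119 × $5 = $10,595. Book value $47,270.
Year 5: 804 × $5 = $4,020. Book value $43,250.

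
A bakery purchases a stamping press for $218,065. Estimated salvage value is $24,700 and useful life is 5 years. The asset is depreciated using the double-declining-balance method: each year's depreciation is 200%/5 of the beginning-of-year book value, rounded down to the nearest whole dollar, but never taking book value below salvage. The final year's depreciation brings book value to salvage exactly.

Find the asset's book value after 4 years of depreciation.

Depreciable base = $218,065 − $24,700 = $193,365.
Year 1: ⌊$218,065 × 200%/5⌋ = $87,226. Book value $130,839.
Year 2: ⌊$130,839 × 200%/5⌋ = $52,335. Book value $78,504.
Year 3: ⌊$78,504 × 200%/5⌋ = $31,401. Book value $47,103.
Year 4: ⌊$47,103 × 200%/5⌋ = $18,841. Book value $28,262.

$28,262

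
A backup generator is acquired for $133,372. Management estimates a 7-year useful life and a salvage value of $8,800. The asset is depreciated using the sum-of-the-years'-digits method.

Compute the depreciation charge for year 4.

$17,796

Depreciable base = $133,372 − $8,800 = $124,572.
Sum of the years' digits = 7+6+5+4+3+2+1 = 28.
Year 1: $124,572 × 7/28 = $31,143. Book value $102,229.
Year 2: $124,572 × 6/28 = $26,694. Book value $75,535.
Year 3: $124,572 × 5/28 = $22,245. Book value $53,290.
Year 4: $124,572 × 4/28 = $17,796. Book value $35,494.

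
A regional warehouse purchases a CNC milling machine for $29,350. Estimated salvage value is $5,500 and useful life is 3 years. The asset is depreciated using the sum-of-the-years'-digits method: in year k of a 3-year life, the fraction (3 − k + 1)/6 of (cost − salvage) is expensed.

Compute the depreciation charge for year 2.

$7,950

Depreciable base = $29,350 − $5,500 = $23,850.
Sum of the years' digits = 3+2+1 = 6.
Year 1: $23,850 × 3/6 = $11,925. Book value $17,425.
Year 2: $23,850 × 2/6 = $7,950. Book value $9,475.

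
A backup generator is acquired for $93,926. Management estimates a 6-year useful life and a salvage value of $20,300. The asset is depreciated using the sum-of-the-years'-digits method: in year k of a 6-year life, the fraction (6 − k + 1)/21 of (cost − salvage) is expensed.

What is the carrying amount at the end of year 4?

$30,818

Depreciable base = $93,926 − $20,300 = $73,626.
Sum of the years' digits = 6+5+4+3+2+1 = 21.
Year 1: $73,626 × 6/21 = $21,036. Book value $72,890.
Year 2: $73,626 × 5/21 = $17,530. Book value $55,360.
Year 3: $73,626 × 4/21 = $14,024. Book value $41,336.
Year 4: $73,626 × 3/21 = $10,518. Book value $30,818.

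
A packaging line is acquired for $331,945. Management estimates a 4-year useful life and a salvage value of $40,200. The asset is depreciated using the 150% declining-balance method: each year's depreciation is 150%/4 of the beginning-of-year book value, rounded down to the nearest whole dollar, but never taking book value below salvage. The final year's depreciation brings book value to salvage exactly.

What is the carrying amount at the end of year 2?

$129,667

Depreciable base = $331,945 − $40,200 = $291,745.
Year 1: ⌊$331,945 × 150%/4⌋ = $124,479. Book value $207,466.
Year 2: ⌊$207,466 × 150%/4⌋ = $77,799. Book value $129,667.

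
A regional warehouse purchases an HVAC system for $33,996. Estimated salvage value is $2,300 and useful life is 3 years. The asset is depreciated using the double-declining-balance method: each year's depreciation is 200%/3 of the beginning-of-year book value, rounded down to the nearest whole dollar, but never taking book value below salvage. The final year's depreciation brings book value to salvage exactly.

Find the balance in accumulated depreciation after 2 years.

Depreciable base = $33,996 − $2,300 = $31,696.
Year 1: ⌊$33,996 × 200%/3⌋ = $22,664. Book value $11,332.
Year 2: ⌊$11,332 × 200%/3⌋ = $7,554. Book value $3,778.
Accumulated through year 2 = $33,996 − $3,778 = $30,218.

$30,218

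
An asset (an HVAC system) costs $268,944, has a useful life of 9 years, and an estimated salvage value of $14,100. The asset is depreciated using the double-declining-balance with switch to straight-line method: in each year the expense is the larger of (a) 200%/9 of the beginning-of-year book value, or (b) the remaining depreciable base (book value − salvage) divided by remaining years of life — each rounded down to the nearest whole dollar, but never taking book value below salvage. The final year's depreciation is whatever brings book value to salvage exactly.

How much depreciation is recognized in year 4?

Depreciable base = $268,944 − $14,100 = $254,844.
Year 1: DB = ⌊$268,944 × 200%/9⌋ = $59,765; SL = ⌊$254,844/9⌋ = $28,316 → take DB $59,765. Book value $209,179.
Year 2: DB = ⌊$209,179 × 200%/9⌋ = $46,484; SL = ⌊$195,079/8⌋ = $24,384 → take DB $46,484. Book value $162,695.
Year 3: DB = ⌊$162,695 × 200%/9⌋ = $36,154; SL = ⌊$148,595/7⌋ = $21,227 → take DB $36,154. Book value $126,541.
Year 4: DB = ⌊$126,541 × 200%/9⌋ = $28,120; SL = ⌊$112,441/6⌋ = $18,740 → take DB $28,120. Book value $98,421.

$28,120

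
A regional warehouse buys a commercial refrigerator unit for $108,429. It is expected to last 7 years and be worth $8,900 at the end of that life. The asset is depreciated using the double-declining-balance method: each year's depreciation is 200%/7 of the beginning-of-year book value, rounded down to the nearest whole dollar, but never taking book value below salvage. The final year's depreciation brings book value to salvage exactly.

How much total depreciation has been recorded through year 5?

Depreciable base = $108,429 − $8,900 = $99,529.
Year 1: ⌊$108,429 × 200%/7⌋ = $30,979. Book value $77,450.
Year 2: ⌊$77,450 × 200%/7⌋ = $22,128. Book value $55,322.
Year 3: ⌊$55,322 × 200%/7⌋ = $15,806. Book value $39,516.
Year 4: ⌊$39,516 × 200%/7⌋ = $11,290. Book value $28,226.
Year 5: ⌊$28,226 × 200%/7⌋ = $8,064. Book value $20,162.
Accumulated through year 5 = $108,429 − $20,162 = $88,267.

$88,267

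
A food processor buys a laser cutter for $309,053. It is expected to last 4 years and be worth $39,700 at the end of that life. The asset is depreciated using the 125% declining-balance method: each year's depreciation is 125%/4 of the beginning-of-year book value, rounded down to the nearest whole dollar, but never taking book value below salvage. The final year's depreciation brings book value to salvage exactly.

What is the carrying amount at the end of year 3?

$100,428

Depreciable base = $309,053 − $39,700 = $269,353.
Year 1: ⌊$309,053 × 125%/4⌋ = $96,579. Book value $212,474.
Year 2: ⌊$212,474 × 125%/4⌋ = $66,398. Book value $146,076.
Year 3: ⌊$146,076 × 125%/4⌋ = $45,648. Book value $100,428.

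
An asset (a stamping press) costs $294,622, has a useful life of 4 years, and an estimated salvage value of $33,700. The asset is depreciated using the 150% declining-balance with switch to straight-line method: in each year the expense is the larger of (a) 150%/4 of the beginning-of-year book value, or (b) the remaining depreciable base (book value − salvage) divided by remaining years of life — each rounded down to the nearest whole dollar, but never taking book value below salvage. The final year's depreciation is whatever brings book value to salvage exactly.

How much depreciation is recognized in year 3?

$43,157

Depreciable base = $294,622 − $33,700 = $260,922.
Year 1: DB = ⌊$294,622 × 150%/4⌋ = $110,483; SL = ⌊$260,922/4⌋ = $65,230 → take DB $110,483. Book value $184,139.
Year 2: DB = ⌊$184,139 × 150%/4⌋ = $69,052; SL = ⌊$150,439/3⌋ = $50,146 → take DB $69,052. Book value $115,087.
Year 3: DB = ⌊$115,087 × 150%/4⌋ = $43,157; SL = ⌊$81,387/2⌋ = $40,693 → take DB $43,157. Book value $71,930.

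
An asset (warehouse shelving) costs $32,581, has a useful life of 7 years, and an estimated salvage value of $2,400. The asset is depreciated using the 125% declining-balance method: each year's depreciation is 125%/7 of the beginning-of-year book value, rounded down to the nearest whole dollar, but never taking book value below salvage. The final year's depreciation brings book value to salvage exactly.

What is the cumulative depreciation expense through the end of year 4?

$17,746

Depreciable base = $32,581 − $2,400 = $30,181.
Year 1: ⌊$32,581 × 125%/7⌋ = $5,818. Book value $26,763.
Year 2: ⌊$26,763 × 125%/7⌋ = $4,779. Book value $21,984.
Year 3: ⌊$21,984 × 125%/7⌋ = $3,925. Book value $18,059.
Year 4: ⌊$18,059 × 125%/7⌋ = $3,224. Book value $14,835.
Accumulated through year 4 = $32,581 − $14,835 = $17,746.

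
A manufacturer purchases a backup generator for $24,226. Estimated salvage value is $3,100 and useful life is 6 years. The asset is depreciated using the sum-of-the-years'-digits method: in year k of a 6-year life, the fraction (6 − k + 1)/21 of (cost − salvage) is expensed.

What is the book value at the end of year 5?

Depreciable base = $24,226 − $3,100 = $21,126.
Sum of the years' digits = 6+5+4+3+2+1 = 21.
Year 1: $21,126 × 6/21 = $6,036. Book value $18,190.
Year 2: $21,126 × 5/21 = $5,030. Book value $13,160.
Year 3: $21,126 × 4/21 = $4,024. Book value $9,136.
Year 4: $21,126 × 3/21 = $3,018. Book value $6,118.
Year 5: $21,126 × 2/21 = $2,012. Book value $4,106.

$4,106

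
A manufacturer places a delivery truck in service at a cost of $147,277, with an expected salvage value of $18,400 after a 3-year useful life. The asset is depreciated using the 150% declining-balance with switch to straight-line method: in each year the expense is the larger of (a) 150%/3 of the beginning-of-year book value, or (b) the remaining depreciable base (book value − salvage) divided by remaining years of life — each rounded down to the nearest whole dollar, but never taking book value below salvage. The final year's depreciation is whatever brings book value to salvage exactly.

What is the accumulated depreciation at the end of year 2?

Depreciable base = $147,277 − $18,400 = $128,877.
Year 1: DB = ⌊$147,277 × 150%/3⌋ = $73,638; SL = ⌊$128,877/3⌋ = $42,959 → take DB $73,638. Book value $73,639.
Year 2: DB = ⌊$73,639 × 150%/3⌋ = $36,819; SL = ⌊$55,239/2⌋ = $27,619 → take DB $36,819. Book value $36,820.
Accumulated through year 2 = $147,277 − $36,820 = $110,457.

$110,457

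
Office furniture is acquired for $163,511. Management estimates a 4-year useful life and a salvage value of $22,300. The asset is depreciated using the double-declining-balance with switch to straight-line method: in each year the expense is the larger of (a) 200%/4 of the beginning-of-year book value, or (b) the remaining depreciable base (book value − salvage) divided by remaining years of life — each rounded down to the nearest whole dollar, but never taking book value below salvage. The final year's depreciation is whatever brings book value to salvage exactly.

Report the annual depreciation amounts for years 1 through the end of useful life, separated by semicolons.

Depreciable base = $163,511 − $22,300 = $141,211.
Year 1: DB = ⌊$163,511 × 200%/4⌋ = $81,755; SL = ⌊$141,211/4⌋ = $35,302 → take DB $81,755. Book value $81,756.
Year 2: DB = ⌊$81,756 × 200%/4⌋ = $40,878; SL = ⌊$59,456/3⌋ = $19,818 → take DB $40,878. Book value $40,878.
Year 3: DB = ⌊$40,878 × 200%/4⌋ = $20,439; SL = ⌊$18,578/2⌋ = $9,289 → take DB $20,439, capped at $18,578. Book value $22,300.
Year 4 (final): $22,300 − $22,300 = $0. Book value $22,300.

$81,755; $40,878; $18,578; $0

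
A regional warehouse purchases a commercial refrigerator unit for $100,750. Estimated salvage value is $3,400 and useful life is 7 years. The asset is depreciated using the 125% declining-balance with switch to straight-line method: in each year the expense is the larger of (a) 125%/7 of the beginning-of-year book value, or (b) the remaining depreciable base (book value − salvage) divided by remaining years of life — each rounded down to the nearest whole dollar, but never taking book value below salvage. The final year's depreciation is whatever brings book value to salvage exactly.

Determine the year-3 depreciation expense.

$12,916

Depreciable base = $100,750 − $3,400 = $97,350.
Year 1: DB = ⌊$100,750 × 125%/7⌋ = $17,991; SL = ⌊$97,350/7⌋ = $13,907 → take DB $17,991. Book value $82,759.
Year 2: DB = ⌊$82,759 × 125%/7⌋ = $14,778; SL = ⌊$79,359/6⌋ = $13,226 → take DB $14,778. Book value $67,981.
Year 3: DB = ⌊$67,981 × 125%/7⌋ = $12,139; SL = ⌊$64,581/5⌋ = $12,916 → take SL $12,916. Book value $55,065.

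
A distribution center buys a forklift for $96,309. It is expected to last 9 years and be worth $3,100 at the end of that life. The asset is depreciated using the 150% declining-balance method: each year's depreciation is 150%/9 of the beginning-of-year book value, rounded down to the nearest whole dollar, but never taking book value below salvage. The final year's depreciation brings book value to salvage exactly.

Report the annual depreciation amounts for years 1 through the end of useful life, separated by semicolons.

$16,051; $13,376; $11,147; $9,289; $7,741; $6,450; $5,375; $4,480; $19,300

Depreciable base = $96,309 − $3,100 = $93,209.
Year 1: ⌊$96,309 × 150%/9⌋ = $16,051. Book value $80,258.
Year 2: ⌊$80,258 × 150%/9⌋ = $13,376. Book value $66,882.
Year 3: ⌊$66,882 × 150%/9⌋ = $11,147. Book value $55,735.
Year 4: ⌊$55,735 × 150%/9⌋ = $9,289. Book value $46,446.
Year 5: ⌊$46,446 × 150%/9⌋ = $7,741. Book value $38,705.
Year 6: ⌊$38,705 × 150%/9⌋ = $6,450. Book value $32,255.
Year 7: ⌊$32,255 × 150%/9⌋ = $5,375. Book value $26,880.
Year 8: ⌊$26,880 × 150%/9⌋ = $4,480. Book value $22,400.
Year 9 (final): $22,400 − $3,100 = $19,300. Book value $3,100.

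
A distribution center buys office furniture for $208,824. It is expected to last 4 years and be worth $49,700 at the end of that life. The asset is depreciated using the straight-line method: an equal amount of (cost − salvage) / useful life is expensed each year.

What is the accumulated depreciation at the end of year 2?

Depreciable base = $208,824 − $49,700 = $159,124.
Annual expense = $159,124 / 4 = $39,781.
End of year 1: book value $169,043.
End of year 2: book value $129,262.
Accumulated through year 2 = $208,824 − $129,262 = $79,562.

$79,562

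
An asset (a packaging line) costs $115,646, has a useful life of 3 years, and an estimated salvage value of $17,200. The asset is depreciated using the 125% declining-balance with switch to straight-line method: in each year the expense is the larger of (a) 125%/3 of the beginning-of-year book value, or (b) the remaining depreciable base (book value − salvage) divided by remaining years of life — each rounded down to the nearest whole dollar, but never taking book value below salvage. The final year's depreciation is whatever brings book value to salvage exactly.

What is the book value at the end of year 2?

$39,353

Depreciable base = $115,646 − $17,200 = $98,446.
Year 1: DB = ⌊$115,646 × 125%/3⌋ = $48,185; SL = ⌊$98,446/3⌋ = $32,815 → take DB $48,185. Book value $67,461.
Year 2: DB = ⌊$67,461 × 125%/3⌋ = $28,108; SL = ⌊$50,261/2⌋ = $25,130 → take DB $28,108. Book value $39,353.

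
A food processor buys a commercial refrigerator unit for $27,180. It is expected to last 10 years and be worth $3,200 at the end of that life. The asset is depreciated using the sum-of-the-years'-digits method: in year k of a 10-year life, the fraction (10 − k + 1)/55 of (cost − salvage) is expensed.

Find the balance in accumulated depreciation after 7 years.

Depreciable base = $27,180 − $3,200 = $23,980.
Sum of the years' digits = 10+9+8+7+6+5+4+3+2+1 = 55.
Year 1: $23,980 × 10/55 = $4,360. Book value $22,820.
Year 2: $23,980 × 9/55 = $3,924. Book value $18,896.
Year 3: $23,980 × 8/55 = $3,488. Book value $15,408.
Year 4: $23,980 × 7/55 = $3,052. Book value $12,356.
Year 5: $23,980 × 6/55 = $2,616. Book value $9,740.
Year 6: $23,980 × 5/55 = $2,180. Book value $7,560.
Year 7: $23,980 × 4/55 = $1,744. Book value $5,816.
Accumulated through year 7 = $27,180 − $5,816 = $21,364.

$21,364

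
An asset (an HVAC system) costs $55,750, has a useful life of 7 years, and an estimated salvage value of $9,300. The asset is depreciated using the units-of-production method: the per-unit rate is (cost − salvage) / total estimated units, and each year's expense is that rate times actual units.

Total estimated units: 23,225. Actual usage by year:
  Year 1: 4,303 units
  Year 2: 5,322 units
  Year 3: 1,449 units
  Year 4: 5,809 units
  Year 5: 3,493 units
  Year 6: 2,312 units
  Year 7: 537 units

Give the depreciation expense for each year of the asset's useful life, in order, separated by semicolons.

$8,606; $10,644; $2,898; $11,618; $6,986; $4,624; $1,074

Depreciable base = $55,750 − $9,300 = $46,450.
Rate = $46,450 / 23,225 units = $2 per unit.
Year 1: 4,303 × $2 = $8,606. Book value $47,144.
Year 2: 5,322 × $2 = $10,644. Book value $36,500.
Year 3: 1,449 × $2 = $2,898. Book value $33,602.
Year 4: 5,809 × $2 = $11,618. Book value $21,984.
Year 5: 3,493 × $2 = $6,986. Book value $14,998.
Year 6: 2,312 × $2 = $4,624. Book value $10,374.
Year 7: 537 × $2 = $1,074. Book value $9,300.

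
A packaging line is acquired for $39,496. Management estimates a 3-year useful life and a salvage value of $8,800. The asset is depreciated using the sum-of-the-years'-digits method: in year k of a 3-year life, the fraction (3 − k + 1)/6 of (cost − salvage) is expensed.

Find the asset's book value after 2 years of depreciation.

$13,916

Depreciable base = $39,496 − $8,800 = $30,696.
Sum of the years' digits = 3+2+1 = 6.
Year 1: $30,696 × 3/6 = $15,348. Book value $24,148.
Year 2: $30,696 × 2/6 = $10,232. Book value $13,916.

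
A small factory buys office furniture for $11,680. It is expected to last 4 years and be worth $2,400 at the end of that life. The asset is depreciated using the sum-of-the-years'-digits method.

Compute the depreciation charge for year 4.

$928

Depreciable base = $11,680 − $2,400 = $9,280.
Sum of the years' digits = 4+3+2+1 = 10.
Year 1: $9,280 × 4/10 = $3,712. Book value $7,968.
Year 2: $9,280 × 3/10 = $2,784. Book value $5,184.
Year 3: $9,280 × 2/10 = $1,856. Book value $3,328.
Year 4: $9,280 × 1/10 = $928. Book value $2,400.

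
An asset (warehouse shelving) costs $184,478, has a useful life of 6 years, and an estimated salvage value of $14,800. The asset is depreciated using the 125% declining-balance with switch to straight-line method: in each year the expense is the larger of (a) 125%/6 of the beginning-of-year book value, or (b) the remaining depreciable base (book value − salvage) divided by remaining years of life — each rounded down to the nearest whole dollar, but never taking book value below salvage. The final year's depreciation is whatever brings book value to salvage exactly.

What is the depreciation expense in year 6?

$25,205

Depreciable base = $184,478 − $14,800 = $169,678.
Year 1: DB = ⌊$184,478 × 125%/6⌋ = $38,432; SL = ⌊$169,678/6⌋ = $28,279 → take DB $38,432. Book value $146,046.
Year 2: DB = ⌊$146,046 × 125%/6⌋ = $30,426; SL = ⌊$131,246/5⌋ = $26,249 → take DB $30,426. Book value $115,620.
Year 3: DB = ⌊$115,620 × 125%/6⌋ = $24,087; SL = ⌊$100,820/4⌋ = $25,205 → take SL $25,205. Book value $90,415.
Year 4: DB = ⌊$90,415 × 125%/6⌋ = $18,836; SL = ⌊$75,615/3⌋ = $25,205 → take SL $25,205. Book value $65,210.
Year 5: DB = ⌊$65,210 × 125%/6⌋ = $13,585; SL = ⌊$50,410/2⌋ = $25,205 → take SL $25,205. Book value $40,005.
Year 6 (final): $40,005 − $14,800 = $25,205. Book value $14,800.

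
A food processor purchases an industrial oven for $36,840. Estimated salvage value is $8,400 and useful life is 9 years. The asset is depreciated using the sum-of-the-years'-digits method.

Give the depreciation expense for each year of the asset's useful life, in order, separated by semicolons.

$5,688; $5,056; $4,424; $3,792; $3,160; $2,528; $1,896; $1,264; $632

Depreciable base = $36,840 − $8,400 = $28,440.
Sum of the years' digits = 9+8+7+6+5+4+3+2+1 = 45.
Year 1: $28,440 × 9/45 = $5,688. Book value $31,152.
Year 2: $28,440 × 8/45 = $5,056. Book value $26,096.
Year 3: $28,440 × 7/45 = $4,424. Book value $21,672.
Year 4: $28,440 × 6/45 = $3,792. Book value $17,880.
Year 5: $28,440 × 5/45 = $3,160. Book value $14,720.
Year 6: $28,440 × 4/45 = $2,528. Book value $12,192.
Year 7: $28,440 × 3/45 = $1,896. Book value $10,296.
Year 8: $28,440 × 2/45 = $1,264. Book value $9,032.
Year 9: $28,440 × 1/45 = $632. Book value $8,400.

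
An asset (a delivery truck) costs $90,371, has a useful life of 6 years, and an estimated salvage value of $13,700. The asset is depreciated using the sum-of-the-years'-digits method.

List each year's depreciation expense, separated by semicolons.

Depreciable base = $90,371 − $13,700 = $76,671.
Sum of the years' digits = 6+5+4+3+2+1 = 21.
Year 1: $76,671 × 6/21 = $21,906. Book value $68,465.
Year 2: $76,671 × 5/21 = $18,255. Book value $50,210.
Year 3: $76,671 × 4/21 = $14,604. Book value $35,606.
Year 4: $76,671 × 3/21 = $10,953. Book value $24,653.
Year 5: $76,671 × 2/21 = $7,302. Book value $17,351.
Year 6: $76,671 × 1/21 = $3,651. Book value $13,700.

$21,906; $18,255; $14,604; $10,953; $7,302; $3,651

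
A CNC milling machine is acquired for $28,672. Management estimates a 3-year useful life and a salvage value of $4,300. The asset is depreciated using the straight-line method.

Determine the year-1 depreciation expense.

$8,124

Depreciable base = $28,672 − $4,300 = $24,372.
Annual expense = $24,372 / 3 = $8,124.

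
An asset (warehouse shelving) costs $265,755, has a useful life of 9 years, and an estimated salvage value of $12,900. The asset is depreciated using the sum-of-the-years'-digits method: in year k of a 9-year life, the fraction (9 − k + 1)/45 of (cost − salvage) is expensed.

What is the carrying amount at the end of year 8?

Depreciable base = $265,755 − $12,900 = $252,855.
Sum of the years' digits = 9+8+7+6+5+4+3+2+1 = 45.
Year 1: $252,855 × 9/45 = $50,571. Book value $215,184.
Year 2: $252,855 × 8/45 = $44,952. Book value $170,232.
Year 3: $252,855 × 7/45 = $39,333. Book value $130,899.
Year 4: $252,855 × 6/45 = $33,714. Book value $97,185.
Year 5: $252,855 × 5/45 = $28,095. Book value $69,090.
Year 6: $252,855 × 4/45 = $22,476. Book value $46,614.
Year 7: $252,855 × 3/45 = $16,857. Book value $29,757.
Year 8: $252,855 × 2/45 = $11,238. Book value $18,519.

$18,519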